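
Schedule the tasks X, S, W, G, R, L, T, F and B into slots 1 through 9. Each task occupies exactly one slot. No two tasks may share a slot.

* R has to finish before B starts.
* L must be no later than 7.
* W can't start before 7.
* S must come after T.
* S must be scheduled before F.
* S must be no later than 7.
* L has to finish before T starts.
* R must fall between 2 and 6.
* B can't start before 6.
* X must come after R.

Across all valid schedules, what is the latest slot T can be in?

Precedence pushes T to at least 2; downstream work caps T at 6.
T at 5 is achievable: S=6; G=4; X=3; B=8; F=9; W=7; L=1; R=2; T=5.
Nothing later works — the capacity limit rule out every slot after 5.

5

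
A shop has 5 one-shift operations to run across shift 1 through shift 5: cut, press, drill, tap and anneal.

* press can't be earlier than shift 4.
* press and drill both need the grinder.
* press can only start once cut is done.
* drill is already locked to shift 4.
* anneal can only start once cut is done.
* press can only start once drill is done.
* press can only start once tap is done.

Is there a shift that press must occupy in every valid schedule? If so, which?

press's window is shift 4–shift 5.
drill is fixed at shift 4, and press can't share a shift with drill.
So press must be shift 5.

shift 5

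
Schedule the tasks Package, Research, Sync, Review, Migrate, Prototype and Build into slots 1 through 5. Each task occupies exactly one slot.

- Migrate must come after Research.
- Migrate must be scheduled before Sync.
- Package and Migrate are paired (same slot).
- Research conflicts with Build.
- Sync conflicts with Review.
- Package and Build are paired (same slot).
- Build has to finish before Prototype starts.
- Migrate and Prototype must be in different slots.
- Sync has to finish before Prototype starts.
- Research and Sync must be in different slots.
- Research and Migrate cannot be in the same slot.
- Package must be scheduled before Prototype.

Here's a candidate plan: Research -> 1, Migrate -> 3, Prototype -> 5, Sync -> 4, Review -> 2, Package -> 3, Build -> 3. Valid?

Sync conflicts with Review — holds.
Package and Migrate are paired (same slot) — holds.
Research and Sync must be in different slots — holds.
Package and Build are paired (same slot) — holds.
Migrate and Prototype must be in different slots — holds.
Build has to finish before Prototype starts — holds.
Migrate must be scheduled before Sync — holds.
Package must be scheduled before Prototype — holds.
Sync has to finish before Prototype starts — holds.
Research and Migrate cannot be in the same slot — holds.
Research conflicts with Build — holds.
Migrate must come after Research — holds.

Valid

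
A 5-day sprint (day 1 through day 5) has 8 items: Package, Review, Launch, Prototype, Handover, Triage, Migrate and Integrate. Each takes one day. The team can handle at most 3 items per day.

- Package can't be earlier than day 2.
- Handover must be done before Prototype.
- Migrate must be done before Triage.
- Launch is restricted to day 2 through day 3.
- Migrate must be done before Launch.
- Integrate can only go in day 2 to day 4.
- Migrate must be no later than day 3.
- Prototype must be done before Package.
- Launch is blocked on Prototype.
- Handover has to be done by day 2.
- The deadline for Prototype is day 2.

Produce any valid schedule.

Package=day 3, Handover=day 1, Launch=day 3, Prototype=day 2, Integrate=day 2, Review=day 1, Migrate=day 1, Triage=day 2

Checking: Handover(day 1) before Prototype(day 2); Migrate(day 1) before Launch(day 3); Prototype(day 2) before Package(day 3); Prototype(day 2) before Launch(day 3); Migrate(day 1) before Triage(day 2); Package=day 3 in [day 2,day 5]; Launch=day 3 in [day 2,day 3]; Integrate=day 2 in [day 2,day 4]; Migrate=day 1 in [day 1,day 3]; Handover=day 1 in [day 1,day 2]; Prototype=day 2 in [day 1,day 2]; max 3 per day (cap 3).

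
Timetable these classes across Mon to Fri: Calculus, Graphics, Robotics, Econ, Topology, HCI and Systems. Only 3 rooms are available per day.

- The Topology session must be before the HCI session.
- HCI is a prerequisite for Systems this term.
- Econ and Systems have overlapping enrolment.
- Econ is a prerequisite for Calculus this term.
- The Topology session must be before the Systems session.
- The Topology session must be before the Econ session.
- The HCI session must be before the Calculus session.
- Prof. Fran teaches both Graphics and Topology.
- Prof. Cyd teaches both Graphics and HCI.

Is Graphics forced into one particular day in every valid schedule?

Graphics can be Mon (e.g. Systems=Thu, HCI=Wed, Topology=Tue, Graphics=Mon, Calculus=Thu, Econ=Wed, Robotics=Mon) or Tue (e.g. Robotics -> Mon; Econ -> Tue; HCI -> Wed; Graphics -> Tue; Topology -> Mon; Calculus -> Thu; Systems -> Thu).

No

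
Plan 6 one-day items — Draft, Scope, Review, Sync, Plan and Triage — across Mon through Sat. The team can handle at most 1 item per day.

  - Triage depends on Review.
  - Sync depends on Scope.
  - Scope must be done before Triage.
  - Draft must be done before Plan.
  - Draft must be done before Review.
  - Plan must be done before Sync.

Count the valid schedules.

Splitting on Draft: it can be Mon (16), Tue (6). Listing each branch's schedules as (Scope, Review, Sync, Plan, Triage):
Draft=Mon: (Tue,Wed,Fri,Thu,Sat) (Tue,Wed,Sat,Thu,Fri) (Tue,Wed,Sat,Fri,Thu) (Tue,Thu,Fri,Wed,Sat) (Tue,Thu,Sat,Wed,Fri) (Tue,Fri,Thu,Wed,Sat) (Wed,Tue,Fri,Thu,Sat) (Wed,Tue,Sat,Thu,Fri) (Wed,Tue,Sat,Fri,Thu) (Wed,Thu,Fri,Tue,Sat) (Wed,Thu,Sat,Tue,Fri) (Wed,Fri,Thu,Tue,Sat) (Thu,Tue,Fri,Wed,Sat) (Thu,Tue,Sat,Wed,Fri) (Thu,Wed,Fri,Tue,Sat) (Thu,Wed,Sat,Tue,Fri) — 16.
Draft=Tue: (Mon,Wed,Fri,Thu,Sat) (Mon,Wed,Sat,Thu,Fri) (Mon,Wed,Sat,Fri,Thu) (Mon,Thu,Fri,Wed,Sat) (Mon,Thu,Sat,Wed,Fri) (Mon,Fri,Thu,Wed,Sat) — 6.
Summing: 16 + 6 = 22.

22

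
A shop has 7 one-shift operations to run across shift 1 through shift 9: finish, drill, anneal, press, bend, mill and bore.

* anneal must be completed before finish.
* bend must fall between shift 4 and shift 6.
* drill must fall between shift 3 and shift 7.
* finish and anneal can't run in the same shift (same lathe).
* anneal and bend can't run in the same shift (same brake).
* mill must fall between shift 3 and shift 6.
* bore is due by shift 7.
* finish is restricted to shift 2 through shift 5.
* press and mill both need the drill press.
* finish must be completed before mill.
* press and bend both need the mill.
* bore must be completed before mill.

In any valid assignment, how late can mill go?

shift 6

Mill is available from shift 3; mill's own window allows nothing later than shift 6.
mill at shift 6 is achievable: press=shift 1, mill=shift 6, bend=shift 4, anneal=shift 1, drill=shift 3, finish=shift 2, bore=shift 1.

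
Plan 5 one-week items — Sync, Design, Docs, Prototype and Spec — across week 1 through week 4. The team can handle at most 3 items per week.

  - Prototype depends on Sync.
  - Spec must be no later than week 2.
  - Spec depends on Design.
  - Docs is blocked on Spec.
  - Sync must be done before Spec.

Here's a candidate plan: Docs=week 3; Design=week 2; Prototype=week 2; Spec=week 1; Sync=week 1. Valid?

No — it violates: Spec depends on Design

Docs is blocked on Spec — holds.
The team can handle at most 3 items per week — holds.
Spec must be no later than week 2 — holds.
Prototype depends on Sync — holds.
Spec depends on Design — violated.
Sync must be done before Spec — violated.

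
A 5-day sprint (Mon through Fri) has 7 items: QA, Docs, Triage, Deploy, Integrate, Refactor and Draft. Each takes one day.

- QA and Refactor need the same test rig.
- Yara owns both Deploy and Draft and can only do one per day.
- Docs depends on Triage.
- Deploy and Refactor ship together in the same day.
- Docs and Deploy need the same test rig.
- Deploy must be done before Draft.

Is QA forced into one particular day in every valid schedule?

QA can be Mon (e.g. Draft=Thu, Deploy=Wed, Integrate=Mon, Triage=Mon, QA=Mon, Docs=Tue, Refactor=Wed) or Tue (e.g. Deploy in Mon, Draft in Tue, Triage in Mon, Refactor in Mon, Integrate in Mon, QA in Tue, Docs in Tue).

No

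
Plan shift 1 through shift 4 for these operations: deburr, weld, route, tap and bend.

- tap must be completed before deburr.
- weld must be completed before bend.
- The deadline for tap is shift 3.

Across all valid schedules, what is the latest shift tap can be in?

shift 3

Tap's own window allows nothing later than shift 3.
tap at shift 3 is achievable: weld -> shift 1, tap -> shift 3, deburr -> shift 4, bend -> shift 2, route -> shift 1.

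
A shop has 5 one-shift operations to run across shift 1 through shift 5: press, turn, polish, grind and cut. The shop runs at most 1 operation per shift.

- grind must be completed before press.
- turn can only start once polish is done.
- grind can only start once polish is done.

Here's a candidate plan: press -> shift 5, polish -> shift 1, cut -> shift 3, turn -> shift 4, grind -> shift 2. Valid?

turn can only start once polish is done — holds.
grind can only start once polish is done — holds.
grind must be completed before press — holds.
The shop runs at most 1 operation per shift — holds.

Valid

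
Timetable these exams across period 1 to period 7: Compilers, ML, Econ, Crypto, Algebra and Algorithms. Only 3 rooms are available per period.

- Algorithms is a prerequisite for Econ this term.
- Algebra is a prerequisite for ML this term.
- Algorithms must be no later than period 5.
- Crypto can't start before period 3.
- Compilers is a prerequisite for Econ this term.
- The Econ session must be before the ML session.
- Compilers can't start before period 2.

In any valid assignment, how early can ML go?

Precedence pushes ML to at least period 4.
ML at period 4 is achievable: Compilers -> period 2; Crypto -> period 3; Algebra -> period 1; Algorithms -> period 1; ML -> period 4; Econ -> period 3.

period 4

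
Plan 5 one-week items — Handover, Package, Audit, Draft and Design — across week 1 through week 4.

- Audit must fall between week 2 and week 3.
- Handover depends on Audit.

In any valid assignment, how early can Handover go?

Precedence pushes Handover to at least week 3.
Handover at week 3 is achievable: Package in week 1; Draft in week 1; Handover in week 3; Audit in week 2; Design in week 1.

week 3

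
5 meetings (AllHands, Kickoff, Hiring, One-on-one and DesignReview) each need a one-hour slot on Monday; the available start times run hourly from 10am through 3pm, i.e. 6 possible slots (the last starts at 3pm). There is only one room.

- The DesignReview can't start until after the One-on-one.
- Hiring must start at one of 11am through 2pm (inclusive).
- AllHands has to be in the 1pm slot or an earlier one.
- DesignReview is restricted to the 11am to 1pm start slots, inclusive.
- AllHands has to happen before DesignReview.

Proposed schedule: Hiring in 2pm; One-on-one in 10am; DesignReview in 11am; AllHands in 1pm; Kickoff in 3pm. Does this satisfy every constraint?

No — it violates: AllHands has to happen before DesignReview

There is only one room — holds.
Hiring must start at one of 11am through 2pm (inclusive) — holds.
AllHands has to happen before DesignReview — violated.
AllHands has to be in the 1pm slot or an earlier one — holds.
The DesignReview can't start until after the One-on-one — holds.
DesignReview is restricted to the 11am to 1pm start slots, inclusive — holds.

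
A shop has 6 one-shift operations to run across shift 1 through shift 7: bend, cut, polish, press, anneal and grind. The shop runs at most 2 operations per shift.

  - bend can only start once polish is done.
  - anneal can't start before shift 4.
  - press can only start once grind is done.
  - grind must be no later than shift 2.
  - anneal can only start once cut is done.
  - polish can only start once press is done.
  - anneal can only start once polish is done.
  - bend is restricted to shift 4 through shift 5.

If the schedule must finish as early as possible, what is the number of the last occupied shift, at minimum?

4

The precedence chain requires at least 4 distinct shifts.
With at most 2 per shift and 6 operations, at least 3 shifts are needed.
4 works (last occupied shift: shift 4): for example bend in shift 4, anneal in shift 4, cut in shift 1, polish in shift 3, press in shift 2, grind in shift 1.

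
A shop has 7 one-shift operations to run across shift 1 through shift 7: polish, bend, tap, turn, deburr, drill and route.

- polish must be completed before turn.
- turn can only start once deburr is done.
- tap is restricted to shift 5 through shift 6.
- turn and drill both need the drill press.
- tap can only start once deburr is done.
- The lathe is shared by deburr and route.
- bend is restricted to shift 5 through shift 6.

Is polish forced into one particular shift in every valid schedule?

polish can be shift 1 (e.g. route=shift 2; turn=shift 2; drill=shift 1; deburr=shift 1; tap=shift 5; polish=shift 1; bend=shift 5) or shift 2 (e.g. turn in shift 3, deburr in shift 1, tap in shift 5, route in shift 2, polish in shift 2, drill in shift 1, bend in shift 5).

No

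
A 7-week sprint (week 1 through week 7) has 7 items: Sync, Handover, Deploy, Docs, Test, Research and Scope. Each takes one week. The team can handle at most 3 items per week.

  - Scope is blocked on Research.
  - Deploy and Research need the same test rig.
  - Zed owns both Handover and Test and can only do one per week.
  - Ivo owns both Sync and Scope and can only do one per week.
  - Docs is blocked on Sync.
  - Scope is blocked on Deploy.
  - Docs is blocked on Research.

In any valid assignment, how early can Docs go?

Precedence pushes Docs to at least week 2.
Docs at week 2 is achievable: Handover=week 1; Scope=week 3; Deploy=week 2; Test=week 2; Docs=week 2; Research=week 1; Sync=week 1.

week 2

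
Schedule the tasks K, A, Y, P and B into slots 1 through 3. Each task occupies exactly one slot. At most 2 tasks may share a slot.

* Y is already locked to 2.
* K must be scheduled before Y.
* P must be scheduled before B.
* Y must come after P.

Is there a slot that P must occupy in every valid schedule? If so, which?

Downstream work caps P at 1.
So P is pinned to 1.

1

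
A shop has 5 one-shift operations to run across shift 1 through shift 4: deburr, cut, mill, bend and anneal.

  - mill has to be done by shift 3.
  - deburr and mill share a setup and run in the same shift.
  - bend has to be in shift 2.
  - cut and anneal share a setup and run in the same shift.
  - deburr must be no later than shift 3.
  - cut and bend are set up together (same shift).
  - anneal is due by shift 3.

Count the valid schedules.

Enumerating: cut in shift 2, deburr in shift 1, bend in shift 2, mill in shift 1, anneal in shift 2 | deburr in shift 2; anneal in shift 2; cut in shift 2; bend in shift 2; mill in shift 2 | mill in shift 3; cut in shift 2; bend in shift 2; anneal in shift 2; deburr in shift 3.

3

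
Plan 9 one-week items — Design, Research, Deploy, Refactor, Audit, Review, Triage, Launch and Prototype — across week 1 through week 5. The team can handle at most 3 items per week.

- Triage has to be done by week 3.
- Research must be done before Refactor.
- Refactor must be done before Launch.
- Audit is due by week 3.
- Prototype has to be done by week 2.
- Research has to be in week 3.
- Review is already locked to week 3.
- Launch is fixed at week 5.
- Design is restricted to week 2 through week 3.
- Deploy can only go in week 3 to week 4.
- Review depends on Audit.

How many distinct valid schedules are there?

26

Splitting on Design: it can be week 2 (18), week 3 (8). Listing each branch's schedules as (Research, Deploy, Refactor, Audit, Review, Triage, Launch, Prototype) by week number:
Design=week 2: (3,3,4,1,3,1,5,1) (3,3,4,1,3,1,5,2) (3,3,4,1,3,2,5,1) (3,3,4,1,3,2,5,2) (3,3,4,2,3,1,5,1) (3,3,4,2,3,1,5,2) (3,3,4,2,3,2,5,1) (3,4,4,1,3,1,5,1) (3,4,4,1,3,1,5,2) (3,4,4,1,3,2,5,1) (3,4,4,1,3,2,5,2) (3,4,4,1,3,3,5,1) (3,4,4,1,3,3,5,2) (3,4,4,2,3,1,5,1) (3,4,4,2,3,1,5,2) (3,4,4,2,3,2,5,1) (3,4,4,2,3,3,5,1) (3,4,4,2,3,3,5,2) — 18.
Design=week 3: (3,4,4,1,3,1,5,1) (3,4,4,1,3,1,5,2) (3,4,4,1,3,2,5,1) (3,4,4,1,3,2,5,2) (3,4,4,2,3,1,5,1) (3,4,4,2,3,1,5,2) (3,4,4,2,3,2,5,1) (3,4,4,2,3,2,5,2) — 8.
Summing: 18 + 8 = 26.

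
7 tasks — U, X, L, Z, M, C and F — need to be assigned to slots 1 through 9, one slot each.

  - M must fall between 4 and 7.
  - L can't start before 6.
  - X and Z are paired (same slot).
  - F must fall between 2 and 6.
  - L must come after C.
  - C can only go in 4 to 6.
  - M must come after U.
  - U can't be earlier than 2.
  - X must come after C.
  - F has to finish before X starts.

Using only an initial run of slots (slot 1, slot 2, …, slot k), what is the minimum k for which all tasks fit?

The precedence chain requires at least 2 distinct slots.
L can't be placed before 6, so the schedule must run through at least slot 6.
6 works (last occupied slot: 6): for example X in 5, M in 4, C in 4, U in 2, F in 2, Z in 5, L in 6.

6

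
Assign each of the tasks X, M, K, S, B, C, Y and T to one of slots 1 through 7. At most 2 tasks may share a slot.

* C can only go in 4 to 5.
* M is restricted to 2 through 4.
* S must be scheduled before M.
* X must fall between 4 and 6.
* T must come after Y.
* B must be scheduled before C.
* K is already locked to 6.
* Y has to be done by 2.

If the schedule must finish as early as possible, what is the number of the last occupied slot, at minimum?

6

The precedence chain requires at least 2 distinct slots.
With at most 2 per slot and 8 tasks, at least 4 slots are needed.
K can't be placed before 6, so the schedule must run through at least slot 6.
6 works (last occupied slot: 6): for example X -> 4, M -> 2, T -> 3, B -> 2, K -> 6, S -> 1, Y -> 1, C -> 4.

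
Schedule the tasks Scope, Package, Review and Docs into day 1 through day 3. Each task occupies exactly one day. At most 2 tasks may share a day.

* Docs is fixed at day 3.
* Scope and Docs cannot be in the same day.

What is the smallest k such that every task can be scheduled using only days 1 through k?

3 days

With at most 2 per day and 4 tasks, at least 2 days are needed.
Docs can't be placed before day 3, so the schedule must run through at least day 3.
3 works (last occupied day: day 3): for example Package in day 1; Docs in day 3; Review in day 2; Scope in day 1.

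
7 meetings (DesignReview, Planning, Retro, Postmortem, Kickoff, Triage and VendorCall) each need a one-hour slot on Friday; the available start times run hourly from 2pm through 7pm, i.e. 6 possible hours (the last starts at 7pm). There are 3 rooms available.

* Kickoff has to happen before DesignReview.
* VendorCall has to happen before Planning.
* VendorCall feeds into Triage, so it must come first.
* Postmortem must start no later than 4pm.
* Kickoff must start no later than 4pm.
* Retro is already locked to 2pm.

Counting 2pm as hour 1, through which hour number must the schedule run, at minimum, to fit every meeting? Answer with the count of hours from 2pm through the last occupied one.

The precedence chain requires at least 2 distinct hours.
With at most 3 per hour and 7 meetings, at least 3 hours are needed.
3 works (last occupied hour: 4pm): for example Retro in 2pm; Kickoff in 2pm; DesignReview in 3pm; VendorCall in 2pm; Postmortem in 4pm; Planning in 3pm; Triage in 3pm.

3 hours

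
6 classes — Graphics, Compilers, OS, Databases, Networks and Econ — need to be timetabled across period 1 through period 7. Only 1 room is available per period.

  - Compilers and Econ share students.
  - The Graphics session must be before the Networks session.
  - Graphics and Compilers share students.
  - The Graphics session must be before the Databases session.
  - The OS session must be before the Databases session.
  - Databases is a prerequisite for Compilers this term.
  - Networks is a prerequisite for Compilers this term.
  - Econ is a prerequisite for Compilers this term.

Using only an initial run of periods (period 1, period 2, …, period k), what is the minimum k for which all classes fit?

6 periods

The precedence chain requires at least 3 distinct periods.
With at most 1 per period and 6 classes, at least 6 periods are needed.
6 works (last occupied period: period 6): for example Networks=period 4, Compilers=period 6, Databases=period 3, OS=period 2, Graphics=period 1, Econ=period 5.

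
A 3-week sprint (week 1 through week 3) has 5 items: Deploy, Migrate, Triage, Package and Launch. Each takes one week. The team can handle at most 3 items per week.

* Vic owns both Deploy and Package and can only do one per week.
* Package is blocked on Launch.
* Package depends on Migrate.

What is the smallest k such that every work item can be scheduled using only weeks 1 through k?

2 weeks

The precedence chain requires at least 2 distinct weeks.
With at most 3 per week and 5 work items, at least 2 weeks are needed.
2 works (last occupied week: week 2): for example Package in week 2; Launch in week 1; Triage in week 2; Migrate in week 1; Deploy in week 1.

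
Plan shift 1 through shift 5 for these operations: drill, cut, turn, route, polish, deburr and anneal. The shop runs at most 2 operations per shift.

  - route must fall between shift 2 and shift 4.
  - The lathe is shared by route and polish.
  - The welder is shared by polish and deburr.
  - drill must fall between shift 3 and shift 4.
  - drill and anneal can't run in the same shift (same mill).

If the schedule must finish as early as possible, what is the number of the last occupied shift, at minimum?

With at most 2 per shift and 7 operations, at least 4 shifts are needed.
drill can't be placed before shift 3, so the schedule must run through at least shift 3.
4 works (last occupied shift: shift 4): for example cut in shift 1, anneal in shift 4, drill in shift 3, route in shift 2, turn in shift 1, deburr in shift 2, polish in shift 3.

shift 4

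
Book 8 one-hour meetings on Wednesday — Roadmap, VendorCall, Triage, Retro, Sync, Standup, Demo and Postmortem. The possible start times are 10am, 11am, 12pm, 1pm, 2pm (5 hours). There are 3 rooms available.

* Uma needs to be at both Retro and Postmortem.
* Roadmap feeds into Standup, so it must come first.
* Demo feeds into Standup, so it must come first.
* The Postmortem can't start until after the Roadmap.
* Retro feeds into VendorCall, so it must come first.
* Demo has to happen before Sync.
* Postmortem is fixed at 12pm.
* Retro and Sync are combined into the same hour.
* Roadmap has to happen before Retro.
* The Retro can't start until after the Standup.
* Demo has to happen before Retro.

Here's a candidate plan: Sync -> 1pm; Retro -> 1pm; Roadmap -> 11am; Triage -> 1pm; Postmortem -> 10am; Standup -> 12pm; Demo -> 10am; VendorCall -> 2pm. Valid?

No — it violates: Postmortem is fixed at 12pm

Demo has to happen before Retro — holds.
Postmortem is fixed at 12pm — violated.
There are 3 rooms available — holds.
Demo feeds into Standup, so it must come first — holds.
Roadmap feeds into Standup, so it must come first — holds.
Retro and Sync are combined into the same hour — holds.
The Postmortem can't start until after the Roadmap — violated.
Demo has to happen before Sync — holds.
Roadmap has to happen before Retro — holds.
Retro feeds into VendorCall, so it must come first — holds.
The Retro can't start until after the Standup — holds.
Uma needs to be at both Retro and Postmortem — holds.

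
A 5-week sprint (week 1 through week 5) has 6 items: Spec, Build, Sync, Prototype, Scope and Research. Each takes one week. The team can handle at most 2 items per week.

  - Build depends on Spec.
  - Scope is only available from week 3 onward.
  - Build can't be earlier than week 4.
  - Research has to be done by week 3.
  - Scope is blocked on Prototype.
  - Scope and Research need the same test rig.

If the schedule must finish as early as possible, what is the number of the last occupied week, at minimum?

4

The precedence chain requires at least 2 distinct weeks.
With at most 2 per week and 6 work items, at least 3 weeks are needed.
Build can't be placed before week 4, so the schedule must run through at least week 4.
4 works (last occupied week: week 4): for example Research in week 1, Prototype in week 2, Build in week 4, Sync in week 2, Spec in week 1, Scope in week 3.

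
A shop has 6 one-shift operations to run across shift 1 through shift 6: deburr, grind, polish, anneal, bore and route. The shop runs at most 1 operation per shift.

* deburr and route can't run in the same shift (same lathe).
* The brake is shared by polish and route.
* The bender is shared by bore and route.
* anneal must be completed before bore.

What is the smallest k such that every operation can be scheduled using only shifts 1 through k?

The precedence chain requires at least 2 distinct shifts.
With at most 1 per shift and 6 operations, at least 6 shifts are needed.
6 works (last occupied shift: shift 6): for example grind -> shift 4; anneal -> shift 1; deburr -> shift 3; bore -> shift 2; route -> shift 6; polish -> shift 5.

6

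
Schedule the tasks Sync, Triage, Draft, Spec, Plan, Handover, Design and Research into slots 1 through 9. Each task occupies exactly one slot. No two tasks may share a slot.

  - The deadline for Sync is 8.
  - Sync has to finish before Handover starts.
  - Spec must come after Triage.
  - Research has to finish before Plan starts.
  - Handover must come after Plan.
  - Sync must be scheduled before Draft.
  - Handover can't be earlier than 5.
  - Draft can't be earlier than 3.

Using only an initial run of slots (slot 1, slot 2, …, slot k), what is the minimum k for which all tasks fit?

8

The precedence chain requires at least 3 distinct slots.
With at most 1 per slot and 8 tasks, at least 8 slots are needed.
Handover can't be placed before 5, so the schedule must run through at least slot 5.
8 works (last occupied slot: 8): for example Handover in 5, Design in 8, Triage in 6, Draft in 3, Spec in 7, Research in 2, Plan in 4, Sync in 1.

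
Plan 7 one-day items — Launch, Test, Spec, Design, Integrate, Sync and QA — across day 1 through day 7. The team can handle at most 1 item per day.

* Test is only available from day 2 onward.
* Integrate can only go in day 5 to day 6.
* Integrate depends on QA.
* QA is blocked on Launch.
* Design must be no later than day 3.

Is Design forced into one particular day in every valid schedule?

Design can be day 1 (e.g. QA in day 4, Design in day 1, Launch in day 3, Test in day 2, Sync in day 7, Spec in day 6, Integrate in day 5) or day 2 (e.g. Launch in day 1; Spec in day 6; Integrate in day 5; Design in day 2; Test in day 3; Sync in day 7; QA in day 4).

No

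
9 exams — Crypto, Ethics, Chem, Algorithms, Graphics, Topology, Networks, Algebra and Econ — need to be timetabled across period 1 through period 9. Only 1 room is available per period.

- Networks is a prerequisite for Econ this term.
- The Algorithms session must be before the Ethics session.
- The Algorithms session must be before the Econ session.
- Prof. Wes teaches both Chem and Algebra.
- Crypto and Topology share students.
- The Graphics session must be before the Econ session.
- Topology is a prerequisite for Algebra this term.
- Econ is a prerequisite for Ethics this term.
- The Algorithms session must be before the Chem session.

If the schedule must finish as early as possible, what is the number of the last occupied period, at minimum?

The precedence chain requires at least 3 distinct periods.
With at most 1 per period and 9 exams, at least 9 periods are needed.
9 works (last occupied period: period 9): for example Algebra -> period 8, Graphics -> period 2, Algorithms -> period 1, Networks -> period 3, Econ -> period 4, Topology -> period 7, Chem -> period 6, Ethics -> period 5, Crypto -> period 9.

9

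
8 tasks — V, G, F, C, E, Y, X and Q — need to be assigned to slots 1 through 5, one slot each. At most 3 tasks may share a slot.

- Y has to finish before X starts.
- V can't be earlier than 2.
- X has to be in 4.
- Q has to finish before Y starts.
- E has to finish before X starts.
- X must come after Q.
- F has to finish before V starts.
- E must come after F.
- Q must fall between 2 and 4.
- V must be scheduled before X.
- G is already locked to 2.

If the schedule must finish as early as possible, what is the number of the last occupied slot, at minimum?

The precedence chain requires at least 3 distinct slots.
With at most 3 per slot and 8 tasks, at least 3 slots are needed.
X can't be placed before 4, so the schedule must run through at least slot 4.
4 works (last occupied slot: 4): for example V -> 2; E -> 3; G -> 2; Y -> 3; Q -> 2; X -> 4; F -> 1; C -> 1.

4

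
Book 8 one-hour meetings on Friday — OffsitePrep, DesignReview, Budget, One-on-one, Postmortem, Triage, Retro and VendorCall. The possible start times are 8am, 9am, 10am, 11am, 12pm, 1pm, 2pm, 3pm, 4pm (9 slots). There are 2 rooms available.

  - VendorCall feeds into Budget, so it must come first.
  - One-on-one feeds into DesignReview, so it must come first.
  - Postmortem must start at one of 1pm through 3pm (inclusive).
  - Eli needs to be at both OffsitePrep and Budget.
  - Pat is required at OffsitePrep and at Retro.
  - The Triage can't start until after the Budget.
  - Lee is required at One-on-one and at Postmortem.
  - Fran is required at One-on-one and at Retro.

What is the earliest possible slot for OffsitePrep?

8am

OffsitePrep at 8am is achievable: OffsitePrep -> 8am; Postmortem -> 1pm; Budget -> 9am; DesignReview -> 10am; One-on-one -> 9am; Triage -> 10am; VendorCall -> 8am; Retro -> 11am.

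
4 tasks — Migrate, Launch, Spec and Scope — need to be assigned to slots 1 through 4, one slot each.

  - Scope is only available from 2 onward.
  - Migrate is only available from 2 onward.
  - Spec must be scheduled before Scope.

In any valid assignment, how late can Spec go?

Downstream work caps Spec at 3.
Spec at 3 is achievable: Spec -> 3; Migrate -> 2; Launch -> 1; Scope -> 4.

3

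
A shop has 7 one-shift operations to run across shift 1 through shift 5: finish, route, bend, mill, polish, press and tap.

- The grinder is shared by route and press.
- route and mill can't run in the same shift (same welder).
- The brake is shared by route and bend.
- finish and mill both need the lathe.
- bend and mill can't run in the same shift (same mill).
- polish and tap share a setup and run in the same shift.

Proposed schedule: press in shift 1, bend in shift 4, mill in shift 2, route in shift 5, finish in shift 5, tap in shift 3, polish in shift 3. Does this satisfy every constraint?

polish and tap share a setup and run in the same shift — holds.
bend and mill can't run in the same shift (same mill) — holds.
The brake is shared by route and bend — holds.
finish and mill both need the lathe — holds.
route and mill can't run in the same shift (same welder) — holds.
The grinder is shared by route and press — holds.

Valid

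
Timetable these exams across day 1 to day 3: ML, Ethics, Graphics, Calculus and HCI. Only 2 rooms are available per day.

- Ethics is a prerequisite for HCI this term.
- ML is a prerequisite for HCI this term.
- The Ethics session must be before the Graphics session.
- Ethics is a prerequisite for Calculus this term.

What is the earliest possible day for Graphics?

Precedence pushes Graphics to at least day 2.
Graphics at day 2 is achievable: ML in day 1, Graphics in day 2, Ethics in day 1, HCI in day 2, Calculus in day 3.

day 2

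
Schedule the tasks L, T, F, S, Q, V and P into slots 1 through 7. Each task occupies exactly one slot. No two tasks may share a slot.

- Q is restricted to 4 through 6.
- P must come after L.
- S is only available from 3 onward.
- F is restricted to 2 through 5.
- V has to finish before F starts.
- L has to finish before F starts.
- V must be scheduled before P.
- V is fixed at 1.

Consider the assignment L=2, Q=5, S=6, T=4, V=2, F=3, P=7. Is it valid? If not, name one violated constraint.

No — it violates: No two tasks may share a slot

V has to finish before F starts — holds.
V must be scheduled before P — holds.
S is only available from 3 onward — holds.
L has to finish before F starts — holds.
No two tasks may share a slot — violated.
Q is restricted to 4 through 6 — holds.
V is fixed at 1 — violated.
P must come after L — holds.
F is restricted to 2 through 5 — holds.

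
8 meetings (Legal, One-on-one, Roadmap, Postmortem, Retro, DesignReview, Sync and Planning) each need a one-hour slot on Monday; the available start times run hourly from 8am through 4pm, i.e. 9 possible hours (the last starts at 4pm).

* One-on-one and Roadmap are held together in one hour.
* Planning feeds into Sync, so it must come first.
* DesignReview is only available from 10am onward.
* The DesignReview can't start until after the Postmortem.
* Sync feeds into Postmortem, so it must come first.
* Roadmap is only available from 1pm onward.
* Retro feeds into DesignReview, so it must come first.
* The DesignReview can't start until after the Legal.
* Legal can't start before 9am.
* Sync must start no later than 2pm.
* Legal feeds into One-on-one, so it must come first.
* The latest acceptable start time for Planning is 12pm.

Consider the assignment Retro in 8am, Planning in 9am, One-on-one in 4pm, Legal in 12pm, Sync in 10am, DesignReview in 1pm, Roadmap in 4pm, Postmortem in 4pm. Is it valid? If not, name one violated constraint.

DesignReview is only available from 10am onward — holds.
Roadmap is only available from 1pm onward — holds.
The DesignReview can't start until after the Legal — holds.
Legal can't start before 9am — holds.
Sync must start no later than 2pm — holds.
Retro feeds into DesignReview, so it must come first — holds.
Planning feeds into Sync, so it must come first — holds.
One-on-one and Roadmap are held together in one hour — holds.
Sync feeds into Postmortem, so it must come first — holds.
The latest acceptable start time for Planning is 12pm — holds.
The DesignReview can't start until after the Postmortem — violated.
Legal feeds into One-on-one, so it must come first — holds.

No. The DesignReview can't start until after the Postmortem is not satisfied.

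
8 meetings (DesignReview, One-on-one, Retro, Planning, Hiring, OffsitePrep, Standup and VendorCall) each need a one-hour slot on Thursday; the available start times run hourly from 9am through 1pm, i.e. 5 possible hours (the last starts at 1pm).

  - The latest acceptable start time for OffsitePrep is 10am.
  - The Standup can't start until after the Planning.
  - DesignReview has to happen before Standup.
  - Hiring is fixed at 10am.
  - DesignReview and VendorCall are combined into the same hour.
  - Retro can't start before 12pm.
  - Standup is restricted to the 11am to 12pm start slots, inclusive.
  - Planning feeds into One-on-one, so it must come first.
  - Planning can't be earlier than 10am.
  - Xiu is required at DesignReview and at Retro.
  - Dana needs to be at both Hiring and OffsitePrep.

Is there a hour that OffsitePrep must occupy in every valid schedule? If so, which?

OffsitePrep's window is 9am–10am.
Hiring is fixed at 10am, and OffsitePrep can't share a hour with Hiring.
So OffsitePrep must be 9am.

9am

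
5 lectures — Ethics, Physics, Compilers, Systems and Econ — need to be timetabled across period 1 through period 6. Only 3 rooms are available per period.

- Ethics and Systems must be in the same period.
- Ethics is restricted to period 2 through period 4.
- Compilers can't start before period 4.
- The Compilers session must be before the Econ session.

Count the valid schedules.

52

Splitting on Ethics: it can be period 2 (18), period 3 (18), period 4 (16). Listing each branch's schedules as (Physics, Compilers, Systems, Econ) by period number:
Ethics=period 2: (1,4,2,5) (1,4,2,6) (1,5,2,6) (2,4,2,5) (2,4,2,6) (2,5,2,6) (3,4,2,5) (3,4,2,6) (3,5,2,6) (4,4,2,5) (4,4,2,6) (4,5,2,6) (5,4,2,5) (5,4,2,6) (5,5,2,6) (6,4,2,5) (6,4,2,6) (6,5,2,6) — 18.
Ethics=period 3: (1,4,3,5) (1,4,3,6) (1,5,3,6) (2,4,3,5) (2,4,3,6) (2,5,3,6) (3,4,3,5) (3,4,3,6) (3,5,3,6) (4,4,3,5) (4,4,3,6) (4,5,3,6) (5,4,3,5) (5,4,3,6) (5,5,3,6) (6,4,3,5) (6,4,3,6) (6,5,3,6) — 18.
Ethics=period 4: (1,4,4,5) (1,4,4,6) (1,5,4,6) (2,4,4,5) (2,4,4,6) (2,5,4,6) (3,4,4,5) (3,4,4,6) (3,5,4,6) (4,5,4,6) (5,4,4,5) (5,4,4,6) (5,5,4,6) (6,4,4,5) (6,4,4,6) (6,5,4,6) — 16.
Summing: 18 + 18 + 16 = 52.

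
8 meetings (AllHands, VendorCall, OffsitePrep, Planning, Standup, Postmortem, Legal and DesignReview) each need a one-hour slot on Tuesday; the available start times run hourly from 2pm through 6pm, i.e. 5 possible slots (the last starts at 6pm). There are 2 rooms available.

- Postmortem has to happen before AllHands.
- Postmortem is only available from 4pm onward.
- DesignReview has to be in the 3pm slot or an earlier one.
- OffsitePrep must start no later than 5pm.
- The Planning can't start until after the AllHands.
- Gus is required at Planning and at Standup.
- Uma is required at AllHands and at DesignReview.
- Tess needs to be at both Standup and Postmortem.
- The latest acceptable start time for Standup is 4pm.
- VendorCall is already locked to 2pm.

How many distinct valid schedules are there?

Splitting on OffsitePrep: it can be 2pm (3), 3pm (6), 4pm (9), 5pm (9). Listing each branch's schedules as (AllHands, VendorCall, Planning, Standup, Postmortem, Legal, DesignReview):
OffsitePrep=2pm: (5pm,2pm,6pm,3pm,4pm,4pm,3pm) (5pm,2pm,6pm,3pm,4pm,5pm,3pm) (5pm,2pm,6pm,3pm,4pm,6pm,3pm) — 3.
OffsitePrep=3pm: (5pm,2pm,6pm,2pm,4pm,4pm,3pm) (5pm,2pm,6pm,2pm,4pm,5pm,3pm) (5pm,2pm,6pm,2pm,4pm,6pm,3pm) (5pm,2pm,6pm,3pm,4pm,4pm,2pm) (5pm,2pm,6pm,3pm,4pm,5pm,2pm) (5pm,2pm,6pm,3pm,4pm,6pm,2pm) — 6.
OffsitePrep=4pm: (5pm,2pm,6pm,2pm,4pm,3pm,3pm) (5pm,2pm,6pm,2pm,4pm,5pm,3pm) (5pm,2pm,6pm,2pm,4pm,6pm,3pm) (5pm,2pm,6pm,3pm,4pm,2pm,3pm) (5pm,2pm,6pm,3pm,4pm,3pm,2pm) (5pm,2pm,6pm,3pm,4pm,5pm,2pm) (5pm,2pm,6pm,3pm,4pm,5pm,3pm) (5pm,2pm,6pm,3pm,4pm,6pm,2pm) (5pm,2pm,6pm,3pm,4pm,6pm,3pm) — 9.
OffsitePrep=5pm: (5pm,2pm,6pm,2pm,4pm,3pm,3pm) (5pm,2pm,6pm,2pm,4pm,4pm,3pm) (5pm,2pm,6pm,2pm,4pm,6pm,3pm) (5pm,2pm,6pm,3pm,4pm,2pm,3pm) (5pm,2pm,6pm,3pm,4pm,3pm,2pm) (5pm,2pm,6pm,3pm,4pm,4pm,2pm) (5pm,2pm,6pm,3pm,4pm,4pm,3pm) (5pm,2pm,6pm,3pm,4pm,6pm,2pm) (5pm,2pm,6pm,3pm,4pm,6pm,3pm) — 9.
Summing: 3 + 6 + 9 + 9 = 27.

27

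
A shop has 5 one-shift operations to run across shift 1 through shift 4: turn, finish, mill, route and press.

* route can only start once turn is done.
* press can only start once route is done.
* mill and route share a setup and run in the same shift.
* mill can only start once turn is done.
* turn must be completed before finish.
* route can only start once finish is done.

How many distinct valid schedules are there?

1

Enumerating: route=shift 3; turn=shift 1; finish=shift 2; press=shift 4; mill=shift 3.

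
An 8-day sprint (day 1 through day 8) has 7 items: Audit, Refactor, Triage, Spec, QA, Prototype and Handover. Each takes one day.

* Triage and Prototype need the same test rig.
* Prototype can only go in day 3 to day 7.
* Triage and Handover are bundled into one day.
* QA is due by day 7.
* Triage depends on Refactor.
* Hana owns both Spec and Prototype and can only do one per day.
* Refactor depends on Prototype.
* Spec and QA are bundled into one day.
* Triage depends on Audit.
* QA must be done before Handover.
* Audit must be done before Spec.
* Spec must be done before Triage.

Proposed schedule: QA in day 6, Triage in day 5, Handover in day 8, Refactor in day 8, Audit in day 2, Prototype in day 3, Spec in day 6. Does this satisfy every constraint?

No. Triage depends on Refactor is not satisfied.

QA must be done before Handover — holds.
Hana owns both Spec and Prototype and can only do one per day — holds.
Triage and Handover are bundled into one day — violated.
Refactor depends on Prototype — holds.
QA is due by day 7 — holds.
Spec and QA are bundled into one day — holds.
Prototype can only go in day 3 to day 7 — holds.
Triage depends on Refactor — violated.
Triage depends on Audit — holds.
Triage and Prototype need the same test rig — holds.
Audit must be done before Spec — holds.
Spec must be done before Triage — violated.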